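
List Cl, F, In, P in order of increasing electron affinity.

F is in period 2, group 17; P is in period 3, group 15; Cl is in period 3, group 17; In is in period 5, group 13.
EA tends to increase across a period and decrease down a group, though the pattern is less regular than for IE or radius.
Here both period and group differ, so the two effects have to be weighed against each other.
P > In: both effects reinforce here, so P is clearly the higher of the two.
F > P: relative to P, both the across-period and down-group shifts push F's electron affinity up.
Cl > F: this pair runs against the simple trend — see the exception note.
Note the exception: Cl has a higher electron affinity than F, contrary to the simple trend — F's small 2p subshell makes the incoming electron feel strong e⁻–e⁻ repulsion, so Cl actually releases more energy on gaining an electron.
Approximate values (kJ/mol): F 328, P 72, Cl 349, In 29.
So from lowest to highest: In < P < F < Cl.

In, P, F, Cl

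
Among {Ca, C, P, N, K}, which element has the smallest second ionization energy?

Ca

IE_2 is the cost of taking one more electron from the +1 cation: Ca⁺ still has 1 valence electron; C⁺ still has 3 valence electrons; P⁺ still has 4 valence electrons; N⁺ still has 4 valence electrons; K⁺ is the bare [Ar] core.
Breaking into a closed-shell core is much more expensive than removing a leftover valence electron — K has the largest IE_2 here.
Valence configurations: Ca⁺ [Ar]4s¹, C⁺ [He]2s²2p¹, P⁺ [Ne]3s²3p², N⁺ [He]2s²2p².
The numbers (kJ/mol): Ca 1145, C 2353, P 1907, N 2856, K 3052.
Overall IE_2 order: Ca < P < C < N < K.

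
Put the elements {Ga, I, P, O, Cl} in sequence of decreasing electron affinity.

Electron affinity generally becomes more exothermic across a period toward the halogens and less exothermic down a group.
Here both period and group differ, so the two effects have to be weighed against each other.
P > Ga: relative to Ga, both the across-period and down-group shifts push P's electron affinity up.
O > P: both effects reinforce here, so O is clearly the higher of the two.
I > O: period and group pull opposite ways; the across-period shift dominates (295 vs 141 kJ/mol).
Cl > I: they share group 17; the group trend gives Cl the larger value.
Tabulated electron affinity (kJ/mol): O 141, P 72, Cl 349, Ga 29, I 295.
So from highest to lowest: Cl > I > O > P > Ga.

Cl > I > O > P > Ga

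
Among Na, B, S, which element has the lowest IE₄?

S

After 3 electrons have been removed, what remains? Na³⁺ is already 2 electrons into the core; B³⁺ is the bare [He] core; S³⁺ still has 3 valence electrons.
Pulling an electron out of a noble-gas core costs far more than removing a remaining valence electron, so Na and B sit at the high end of IE_4.
The numbers (kJ/mol): Na 9543, B 25026, S 4556.
So the fourth ionization energies run S < Na < B.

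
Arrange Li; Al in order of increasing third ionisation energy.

IE_3 is the cost of taking one more electron from the +2 cation: Li²⁺ is already 1 electron into the core; Al²⁺ still has 1 valence electron.
Breaking into a closed-shell core is much more expensive than removing a leftover valence electron — Li has the largest IE_3 here.
Tabulated IE_3 (kJ/mol): Li 11815, Al 2745.
Hence IE_3: Al < Li.

Al, Li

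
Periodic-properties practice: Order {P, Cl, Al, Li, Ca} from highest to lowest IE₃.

After 2 electrons have been removed, what remains? P²⁺ still has 3 valence electrons; Cl²⁺ still has 5 valence electrons; Al²⁺ still has 1 valence electron; Li²⁺ is already 1 electron into the core; Ca²⁺ is the bare [Ar] core.
Breaking into a closed-shell core is much more expensive than removing a leftover valence electron — Ca and Li have the largest IE_3 here.
Valence configurations: P²⁺ [Ne]3s²3p¹, Cl²⁺ [Ne]3s²3p³, Al²⁺ [Ne]3s¹.
Approximate IE_3 values (kJ/mol): P 2914, Cl 3822, Al 2745, Li 11815, Ca 4912.
Putting it together, IE_3: Al < P < Cl < Ca < Li.

Li, Ca, Cl, P, Al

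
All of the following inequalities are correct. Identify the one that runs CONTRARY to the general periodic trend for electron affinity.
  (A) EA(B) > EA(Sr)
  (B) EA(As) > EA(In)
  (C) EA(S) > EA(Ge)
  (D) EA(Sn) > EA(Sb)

(D)

The general trend: electron affinity increases across a period and decreases down a group.
(A) B (period 2, group 13) vs Sr (period 5, group 2): the stated order agrees with the simple trend.
(B) As (period 4, group 15) vs In (period 5, group 13): the stated order agrees with the simple trend.
(C) S (period 3, group 16) vs Ge (period 4, group 14): the stated order agrees with the simple trend.
(D) Sn (period 5, group 14) vs Sb (period 5, group 15): the stated order contradicts the simple trend.
The exception is (D): adding an electron to Sb's half-filled 5p³ is unfavourable, so Sn has the more exothermic EA.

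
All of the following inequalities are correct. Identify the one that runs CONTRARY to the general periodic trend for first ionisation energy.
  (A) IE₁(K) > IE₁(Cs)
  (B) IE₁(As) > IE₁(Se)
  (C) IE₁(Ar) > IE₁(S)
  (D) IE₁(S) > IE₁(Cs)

(B)

The general trend: first ionisation energy increases across a period and decreases down a group.
(A) K (period 4, group 1) vs Cs (period 6, group 1): the stated order agrees with the simple trend.
(B) As (period 4, group 15) vs Se (period 4, group 16): the stated order contradicts the simple trend.
(C) Ar (period 3, group 18) vs S (period 3, group 16): the stated order agrees with the simple trend.
(D) S (period 3, group 16) vs Cs (period 6, group 1): the stated order agrees with the simple trend.
The exception is (B): Se (4p⁴) ionizes more easily than half-filled As (4p³).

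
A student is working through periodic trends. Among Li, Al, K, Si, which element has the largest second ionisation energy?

Li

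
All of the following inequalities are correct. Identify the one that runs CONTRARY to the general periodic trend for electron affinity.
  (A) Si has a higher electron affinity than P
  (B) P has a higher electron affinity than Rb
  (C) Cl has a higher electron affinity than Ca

(A)

The general trend: electron affinity increases across a period and decreases down a group.
(A) Si (period 3, group 14) vs P (period 3, group 15): the stated order contradicts the simple trend.
(B) P (period 3, group 15) vs Rb (period 5, group 1): the stated order agrees with the simple trend.
(C) Cl (period 3, group 17) vs Ca (period 4, group 2): the stated order agrees with the simple trend.
The exception is (A): adding an electron to P's half-filled 3p³ is unfavourable, so Si (3p²) has the more exothermic EA.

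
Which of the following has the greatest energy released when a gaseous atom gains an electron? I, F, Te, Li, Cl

Cl

Li is in period 2, group 1; F is in period 2, group 17; Cl is in period 3, group 17; Te is in period 5, group 16; I is in period 5, group 17.
Adding an electron releases more energy for atoms nearer the top right (short of the noble gases).
These span different periods and groups, so the two trends combine.
Te > Li: the two effects oppose for this pair; the across-period effect wins (190 vs 60 kJ/mol).
I > Te: I lies to the right of Te in period 5, so the across-period effect alone puts I higher.
F > I: F sits above I in group 17, so the down-group effect alone puts F higher.
Cl > F: this pair runs against the simple trend — see the exception note.
Note the exception: Cl has a higher electron affinity than F, contrary to the simple trend — F's small 2p subshell makes the incoming electron feel strong e⁻–e⁻ repulsion, so Cl actually releases more energy on gaining an electron.
For reference (kJ/mol): Li 60, F 328, Cl 349, Te 190, I 295.
The greatest energy released when a gaseous atom gains an electron among these belongs to Cl.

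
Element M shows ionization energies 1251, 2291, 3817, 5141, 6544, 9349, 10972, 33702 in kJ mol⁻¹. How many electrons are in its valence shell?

Look for the largest jump between consecutive ionization energies: IE8/IE7 ≈ 3.1, far larger than any earlier ratio.
That jump marks the point where a core electron is being removed. So the atom has 7 valence electrons.

7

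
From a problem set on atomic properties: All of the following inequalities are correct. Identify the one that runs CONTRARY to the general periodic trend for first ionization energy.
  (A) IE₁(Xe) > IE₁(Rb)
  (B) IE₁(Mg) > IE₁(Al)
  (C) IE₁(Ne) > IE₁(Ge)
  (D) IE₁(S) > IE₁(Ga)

The general trend: first ionization energy increases across a period and decreases down a group.
(A) Xe (period 5, group 18) vs Rb (period 5, group 1): the stated order agrees with the simple trend.
(B) Mg (period 3, group 2) vs Al (period 3, group 13): the stated order contradicts the simple trend.
(C) Ne (period 2, group 18) vs Ge (period 4, group 14): the stated order agrees with the simple trend.
(D) S (period 3, group 16) vs Ga (period 4, group 13): the stated order agrees with the simple trend.
The exception is (B): Al's single 3p electron is easier to remove than one from Mg's filled 3s².

(B)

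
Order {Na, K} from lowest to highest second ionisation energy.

K < Na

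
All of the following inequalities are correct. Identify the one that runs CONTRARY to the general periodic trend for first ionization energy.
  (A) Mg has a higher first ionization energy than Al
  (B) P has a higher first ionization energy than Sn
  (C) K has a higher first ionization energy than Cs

(A)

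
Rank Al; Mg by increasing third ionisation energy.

Al, Mg

IE_3 is the cost of taking one more electron from the +2 cation: Al²⁺ still has 1 valence electron; Mg²⁺ is the bare [Ne] core.
Core electrons are held far more tightly than valence electrons, so Mg tops the IE_3 order.
Approximate IE_3 values (kJ/mol): Al 2745, Mg 7733.
Overall IE_3 order: Al < Mg.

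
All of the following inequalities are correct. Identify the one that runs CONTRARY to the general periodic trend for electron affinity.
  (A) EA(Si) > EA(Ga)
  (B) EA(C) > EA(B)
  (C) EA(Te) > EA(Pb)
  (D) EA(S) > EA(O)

The general trend: electron affinity increases across a period and decreases down a group.
(A) Si (period 3, group 14) vs Ga (period 4, group 13): the stated order agrees with the simple trend.
(B) C (period 2, group 14) vs B (period 2, group 13): the stated order agrees with the simple trend.
(C) Te (period 5, group 16) vs Pb (period 6, group 14): the stated order agrees with the simple trend.
(D) S (period 3, group 16) vs O (period 2, group 16): the stated order contradicts the simple trend.
The exception is (D): the compact 2p subshell of O repels the added electron more than S's larger 3p does.

(D)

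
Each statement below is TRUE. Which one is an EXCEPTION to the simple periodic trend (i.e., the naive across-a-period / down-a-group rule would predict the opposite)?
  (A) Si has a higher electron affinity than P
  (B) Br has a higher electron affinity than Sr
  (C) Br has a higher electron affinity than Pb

The general trend: electron affinity increases across a period and decreases down a group.
(A) Si (period 3, group 14) vs P (period 3, group 15): the stated order contradicts the simple trend.
(B) Br (period 4, group 17) vs Sr (period 5, group 2): the stated order agrees with the simple trend.
(C) Br (period 4, group 17) vs Pb (period 6, group 14): the stated order agrees with the simple trend.
The exception is (A): adding an electron to P's half-filled 3p³ is unfavourable, so Si (3p²) has the more exothermic EA.

(A)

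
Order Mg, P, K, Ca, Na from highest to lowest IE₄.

Mg > Na > Ca > K > P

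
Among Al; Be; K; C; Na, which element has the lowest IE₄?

Consider each +3 ion: Al³⁺ is the bare [Ne] core; Be³⁺ is already 1 electron into the core; K³⁺ is already 2 electrons into the core; C³⁺ still has 1 valence electron; Na³⁺ is already 2 electrons into the core.
Usually core removal costs more than valence removal, but here the competition is close: a tightly held n=2 valence electron can cost more to remove than an n=3 core electron, so the actual values have to decide it.
Approximate IE_4 values (kJ/mol): Al 11577, Be 21007, K 5877, C 6223, Na 9543.
Hence IE_4: K < C < Na < Al < Be.

K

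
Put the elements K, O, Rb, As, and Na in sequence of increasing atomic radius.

O is in period 2, group 16; Na is in period 3, group 1; K is in period 4, group 1; As is in period 4, group 15; Rb is in period 5, group 1.
Radius decreases left→right (rising Z_eff, same n) and increases top→bottom (higher n).
Neither a single period nor a single group — weigh both effects.
As > O: both effects reinforce here, so As is clearly the larger of the two.
Na > As: period and group pull opposite ways; the across-period shift dominates (155 vs 121 pm).
K > Na: they share group 1; the group trend gives K the larger value.
Rb > K: they share group 1; the group trend gives Rb the larger value.
Approximate values (pm): O 63, Na 155, K 196, As 121, Rb 210.
So from smallest to largest: O < As < Na < K < Rb.

O < As < Na < K < Rb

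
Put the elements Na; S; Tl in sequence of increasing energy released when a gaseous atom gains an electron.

Tl < Na < S

Adding an electron releases more energy for atoms nearer the top right (short of the noble gases).
Here both period and group differ, so the two effects have to be weighed against each other.
Na > Tl: the two effects oppose for this pair; the down-group effect wins (53 vs 19 kJ/mol).
S > Na: both are in period 3; the period trend gives S the larger value.
Tabulated electron affinity (kJ/mol): Na 53, S 200, Tl 19.
So from lowest to highest: Tl < Na < S.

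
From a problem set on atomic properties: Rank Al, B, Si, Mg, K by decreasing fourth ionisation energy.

B > Al > Mg > K > Si

Consider each +3 ion: Al³⁺ is the bare [Ne] core; B³⁺ is the bare [He] core; Si³⁺ still has 1 valence electron; Mg³⁺ is already 1 electron into the core; K³⁺ is already 2 electrons into the core.
Core electrons are held far more tightly than valence electrons, so K, Mg, Al and B top the IE_4 order.
Tabulated IE_4 (kJ/mol): Al 11577, B 25026, Si 4356, Mg 10543, K 5877.
Putting it together, IE_4: Si < K < Mg < Al < B.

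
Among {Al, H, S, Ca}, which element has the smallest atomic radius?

H is in period 1, group 1; Al is in period 3, group 13; S is in period 3, group 16; Ca is in period 4, group 2.
Atomic radius shrinks across a period as nuclear charge pulls the same shell inward, and grows down a group as new shells are added.
Neither a single period nor a single group — weigh both effects.
S > H: the two effects oppose for this pair; the down-group effect wins (103 vs 32 pm).
Al > S: both are in period 3; the period trend gives Al the larger value.
Ca > Al: relative to Al, both the across-period and down-group shifts push Ca's atomic radius up.
For reference (pm): H 32, Al 126, S 103, Ca 171.
The smallest atomic radius among these belongs to H.

H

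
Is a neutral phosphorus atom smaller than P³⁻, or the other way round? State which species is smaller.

P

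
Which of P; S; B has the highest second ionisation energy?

IE_2 is the cost of taking one more electron from the +1 cation: P⁺ still has 4 valence electrons; S⁺ still has 5 valence electrons; B⁺ still has 2 valence electrons.
All are still removing valence electrons, so compare the +1 ions as you would atoms: IE_2 generally rises across a period (higher Z_eff) and falls down a group (larger shell), subject to the usual subshell exceptions.
Valence configurations: P⁺ [Ne]3s²3p², S⁺ [Ne]3s²3p³, B⁺ [He]2s².
The numbers (kJ/mol): P 1907, S 2252, B 2427.
So the second ionization energies run P < S < B.

B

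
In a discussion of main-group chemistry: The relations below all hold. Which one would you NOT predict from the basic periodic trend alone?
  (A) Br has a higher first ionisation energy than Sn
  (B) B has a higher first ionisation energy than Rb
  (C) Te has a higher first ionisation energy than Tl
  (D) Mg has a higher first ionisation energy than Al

The general trend: first ionisation energy increases across a period and decreases down a group.
(A) Br (period 4, group 17) vs Sn (period 5, group 14): the stated order agrees with the simple trend.
(B) B (period 2, group 13) vs Rb (period 5, group 1): the stated order agrees with the simple trend.
(C) Te (period 5, group 16) vs Tl (period 6, group 13): the stated order agrees with the simple trend.
(D) Mg (period 3, group 2) vs Al (period 3, group 13): the stated order contradicts the simple trend.
The exception is (D): Al's single 3p electron is easier to remove than one from Mg's filled 3s².

(D)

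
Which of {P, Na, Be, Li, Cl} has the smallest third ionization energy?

P

The third ionization energy removes an electron from the +2 ion. For each element: P²⁺ still has 3 valence electrons; Na²⁺ is already 1 electron into the core; Be²⁺ is the bare [He] core; Li²⁺ is already 1 electron into the core; Cl²⁺ still has 5 valence electrons.
Pulling an electron out of a noble-gas core costs far more than removing a remaining valence electron, so Na, Li and Be sit at the high end of IE_3.
Valence configurations: P²⁺ [Ne]3s²3p¹, Cl²⁺ [Ne]3s²3p³.
The numbers (kJ/mol): P 2914, Na 6910, Be 14849, Li 11815, Cl 3822.
Hence IE_3: P < Cl < Na < Li < Be.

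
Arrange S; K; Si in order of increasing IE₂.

Consider each +1 ion: S⁺ still has 5 valence electrons; K⁺ is the bare [Ar] core; Si⁺ still has 3 valence electrons.
Pulling an electron out of a noble-gas core costs far more than removing a remaining valence electron, so K sits at the high end of IE_2.
Valence configurations: S⁺ [Ne]3s²3p³, Si⁺ [Ne]3s²3p¹.
Tabulated IE_2 (kJ/mol): S 2252, K 3052, Si 1577.
Hence IE_2: Si < S < K.

Si < S < K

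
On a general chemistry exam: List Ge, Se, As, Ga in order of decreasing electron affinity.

Se, Ge, As, Ga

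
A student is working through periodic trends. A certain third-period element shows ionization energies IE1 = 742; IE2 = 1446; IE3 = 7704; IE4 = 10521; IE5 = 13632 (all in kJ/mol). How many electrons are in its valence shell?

2

Look for the largest jump between consecutive ionization energies: IE3/IE2 ≈ 5.3, far larger than any earlier ratio.
That jump marks the point where a core electron is being removed. So the atom has 2 valence electrons.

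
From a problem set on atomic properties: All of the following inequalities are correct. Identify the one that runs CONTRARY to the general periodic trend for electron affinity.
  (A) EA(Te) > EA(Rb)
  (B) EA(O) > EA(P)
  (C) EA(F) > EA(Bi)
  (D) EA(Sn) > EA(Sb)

(D)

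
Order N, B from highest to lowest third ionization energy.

The third ionization energy removes an electron from the +2 ion. For each element: N²⁺ still has 3 valence electrons; B²⁺ still has 1 valence electron.
All are still removing valence electrons, so compare the +2 ions as you would atoms: IE_3 generally rises across a period (higher Z_eff) and falls down a group (larger shell), subject to the usual subshell exceptions.
Valence configurations: N²⁺ [He]2s²2p¹, B²⁺ [He]2s¹.
The numbers (kJ/mol): N 4578, B 3660.
Putting it together, IE_3: B < N.

N > B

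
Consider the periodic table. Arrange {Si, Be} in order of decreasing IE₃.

Be > Si

IE_3 is the cost of taking one more electron from the +2 cation: Si²⁺ still has 2 valence electrons; Be²⁺ is the bare [He] core.
Breaking into a closed-shell core is much more expensive than removing a leftover valence electron — Be has the largest IE_3 here.
Approximate IE_3 values (kJ/mol): Si 3232, Be 14849.
So the third ionization energies run Si < Be.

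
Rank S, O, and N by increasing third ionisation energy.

S < N < O

After 2 electrons have been removed, what remains? S²⁺ still has 4 valence electrons; O²⁺ still has 4 valence electrons; N²⁺ still has 3 valence electrons.
All are still removing valence electrons, so compare the +2 ions as you would atoms: IE_3 generally rises across a period (higher Z_eff) and falls down a group (larger shell), subject to the usual subshell exceptions.
Valence configurations: S²⁺ [Ne]3s²3p², O²⁺ [He]2s²2p², N²⁺ [He]2s²2p¹.
The numbers (kJ/mol): S 3357, O 5300, N 4578.
Hence IE_3: S < N < O.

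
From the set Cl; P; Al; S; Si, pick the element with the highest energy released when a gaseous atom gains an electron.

Cl

Al is in period 3, group 13; Si is in period 3, group 14; P is in period 3, group 15; S is in period 3, group 16; Cl is in period 3, group 17.
Atoms with high Z_eff and room in the valence shell (especially the halogens) have the most exothermic electron affinities.
All lie in period 3; the across-period trend (electron affinity increases left to right) applies, with the exception below.
Note the exception: Si has a higher electron affinity than P, contrary to the simple trend — adding an electron to P's half-filled 3p³ is unfavourable, so Si (3p²) has the more exothermic EA.
Approximate values (kJ/mol): Al 42, Si 134, P 72, S 200, Cl 349.
The highest energy released when a gaseous atom gains an electron among these belongs to Cl.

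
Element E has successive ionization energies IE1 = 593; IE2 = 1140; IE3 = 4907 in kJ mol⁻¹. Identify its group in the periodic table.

Group 2

Look for the largest jump between consecutive ionization energies: IE3/IE2 ≈ 4.3, far larger than any earlier ratio.
That jump marks the point where a core electron is being removed. So the atom has 2 valence electrons.
A main-group element with 2 valence electrons is in group 2.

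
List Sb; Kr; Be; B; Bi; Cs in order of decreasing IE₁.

Kr > Be > Sb > B > Bi > Cs

Be is in period 2, group 2; B is in period 2, group 13; Kr is in period 4, group 18; Sb is in period 5, group 15; Cs is in period 6, group 1; Bi is in period 6, group 15.
IE₁ increases left→right with effective nuclear charge and decreases top→bottom as the valence shell moves farther out.
Neither a single period nor a single group — weigh both effects.
Bi > Cs: Bi lies to the right of Cs in period 6, so the across-period effect alone puts Bi higher.
B > Bi: the two effects oppose for this pair; the down-group effect wins (801 vs 703 kJ/mol).
Sb > B: period and group pull opposite ways; the across-period shift dominates (831 vs 801 kJ/mol).
Be > Sb: period and group pull opposite ways; the down-group shift dominates (900 vs 831 kJ/mol).
Kr > Be: the two effects oppose for this pair; the across-period effect wins (1351 vs 900 kJ/mol).
Note the exception: Be has a higher first ionization energy than B, contrary to the simple trend — removing B's lone 2p electron is easier than breaking Be's filled 2s².
Approximate values (kJ/mol): Be 900, B 801, Kr 1351, Sb 831, Cs 376, Bi 703.
So from highest to lowest: Kr > Be > Sb > B > Bi > Cs.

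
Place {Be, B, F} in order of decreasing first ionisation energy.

Be is in period 2, group 2; B is in period 2, group 13; F is in period 2, group 17.
Across a period the outer electron is held more tightly (higher IE₁); down a group it sits in a higher shell, more shielded, and comes off more easily.
All lie in period 2; the across-period trend (first ionization energy increases left to right) applies, with the exception below.
Note the exception: Be has a higher first ionization energy than B, contrary to the simple trend — removing B's lone 2p electron is easier than breaking Be's filled 2s².
Tabulated first ionization energy (kJ/mol): Be 900, B 801, F 1681.
So from highest to lowest: F > Be > B.

F > Be > B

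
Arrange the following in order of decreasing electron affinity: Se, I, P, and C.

C is in period 2, group 14; P is in period 3, group 15; Se is in period 4, group 16; I is in period 5, group 17.
Electron affinity generally becomes more exothermic across a period toward the halogens and less exothermic down a group.
These sit on a diagonal, where the across-period and down-group effects partly cancel.
C > P: the two effects oppose for this pair; the down-group effect wins (122 vs 72 kJ/mol).
Se > C: period and group pull opposite ways; the across-period shift dominates (195 vs 122 kJ/mol).
I > Se: period and group pull opposite ways; the across-period shift dominates (295 vs 195 kJ/mol).
For reference (kJ/mol): C 122, P 72, Se 195, I 295.
So from highest to lowest: I > Se > C > P.

I, Se, C, P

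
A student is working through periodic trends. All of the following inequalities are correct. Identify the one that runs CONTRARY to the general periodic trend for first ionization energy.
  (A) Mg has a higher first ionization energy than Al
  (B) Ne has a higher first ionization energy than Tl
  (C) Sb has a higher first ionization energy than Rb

The general trend: first ionization energy increases across a period and decreases down a group.
(A) Mg (period 3, group 2) vs Al (period 3, group 13): the stated order contradicts the simple trend.
(B) Ne (period 2, group 18) vs Tl (period 6, group 13): the stated order agrees with the simple trend.
(C) Sb (period 5, group 15) vs Rb (period 5, group 1): the stated order agrees with the simple trend.
The exception is (A): Al's single 3p electron is easier to remove than one from Mg's filled 3s².

(A)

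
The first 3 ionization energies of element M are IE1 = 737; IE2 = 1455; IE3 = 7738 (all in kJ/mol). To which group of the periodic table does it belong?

Group 2

Look for the largest jump between consecutive ionization energies: IE3/IE2 ≈ 5.3, far larger than any earlier ratio.
That jump marks the point where a core electron is being removed. So the atom has 2 valence electrons.
A main-group element with 2 valence electrons is in group 2.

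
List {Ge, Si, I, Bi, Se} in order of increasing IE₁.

Bi < Ge < Si < Se < I

Si is in period 3, group 14; Ge is in period 4, group 14; Se is in period 4, group 16; I is in period 5, group 17; Bi is in period 6, group 15.
First ionization energy rises across a period (greater Z_eff holds electrons more tightly) and falls down a group (valence electrons are farther from the nucleus).
Here both period and group differ, so the two effects have to be weighed against each other.
Ge > Bi: the two effects oppose for this pair; the down-group effect wins (762 vs 703 kJ/mol).
Si > Ge: Si sits above Ge in group 14, so the down-group effect alone puts Si higher.
Se > Si: period and group pull opposite ways; the across-period shift dominates (941 vs 786 kJ/mol).
I > Se: period and group pull opposite ways; the across-period shift dominates (1008 vs 941 kJ/mol).
Tabulated first ionization energy (kJ/mol): Si 786, Ge 762, Se 941, I 1008, Bi 703.
So from lowest to highest: Bi < Ge < Si < Se < I.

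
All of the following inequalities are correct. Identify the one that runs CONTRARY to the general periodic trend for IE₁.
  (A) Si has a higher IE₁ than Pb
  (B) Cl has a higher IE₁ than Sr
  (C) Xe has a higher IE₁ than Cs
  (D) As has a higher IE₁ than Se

(D)

The general trend: IE₁ increases across a period and decreases down a group.
(A) Si (period 3, group 14) vs Pb (period 6, group 14): the stated order agrees with the simple trend.
(B) Cl (period 3, group 17) vs Sr (period 5, group 2): the stated order agrees with the simple trend.
(C) Xe (period 5, group 18) vs Cs (period 6, group 1): the stated order agrees with the simple trend.
(D) As (period 4, group 15) vs Se (period 4, group 16): the stated order contradicts the simple trend.
The exception is (D): Se (4p⁴) ionizes more easily than half-filled As (4p³).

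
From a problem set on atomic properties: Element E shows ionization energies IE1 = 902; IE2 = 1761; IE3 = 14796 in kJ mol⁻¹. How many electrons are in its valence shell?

Look for the largest jump between consecutive ionization energies: IE3/IE2 ≈ 8.4, far larger than any earlier ratio.
That jump marks the point where a core electron is being removed. So the atom has 2 valence electrons.

2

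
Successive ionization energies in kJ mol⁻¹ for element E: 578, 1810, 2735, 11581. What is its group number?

Group 13

Look for the largest jump between consecutive ionization energies: IE4/IE3 ≈ 4.2, far larger than any earlier ratio.
That jump marks the point where a core electron is being removed. So the atom has 3 valence electrons.
A main-group element with 3 valence electrons is in group 13.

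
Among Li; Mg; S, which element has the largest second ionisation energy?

Li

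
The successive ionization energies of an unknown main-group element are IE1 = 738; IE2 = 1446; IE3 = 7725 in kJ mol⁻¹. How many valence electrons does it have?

2

Look for the largest jump between consecutive ionization energies: IE3/IE2 ≈ 5.3, far larger than any earlier ratio.
That jump marks the point where a core electron is being removed. So the atom has 2 valence electrons.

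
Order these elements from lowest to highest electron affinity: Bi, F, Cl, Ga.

Ga, Bi, F, Cl

F is in period 2, group 17; Cl is in period 3, group 17; Ga is in period 4, group 13; Bi is in period 6, group 15.
Atoms with high Z_eff and room in the valence shell (especially the halogens) have the most exothermic electron affinities.
Neither a single period nor a single group — weigh both effects.
Bi > Ga: the two effects oppose for this pair; the across-period effect wins (91 vs 29 kJ/mol).
F > Bi: both effects reinforce here, so F is clearly the higher of the two.
Cl > F: this pair runs against the simple trend — see the exception note.
Note the exception: Cl has a higher electron affinity than F, contrary to the simple trend — F's small 2p subshell makes the incoming electron feel strong e⁻–e⁻ repulsion, so Cl actually releases more energy on gaining an electron.
Approximate values (kJ/mol): F 328, Cl 349, Ga 29, Bi 91.
So from lowest to highest: Ga < Bi < F < Cl.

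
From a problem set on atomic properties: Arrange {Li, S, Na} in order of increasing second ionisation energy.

S < Na < Li

The second ionization energy removes an electron from the +1 ion. For each element: Li⁺ is the bare [He] core; S⁺ still has 5 valence electrons; Na⁺ is the bare [Ne] core.
Core electrons are held far more tightly than valence electrons, so Na and Li top the IE_2 order.
Approximate IE_2 values (kJ/mol): Li 7298, S 2252, Na 4562.
Putting it together, IE_2: S < Na < Li.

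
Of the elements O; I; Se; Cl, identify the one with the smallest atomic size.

O is in period 2, group 16; Cl is in period 3, group 17; Se is in period 4, group 16; I is in period 5, group 17.
Radius decreases left→right (rising Z_eff, same n) and increases top→bottom (higher n).
Here both period and group differ, so the two effects have to be weighed against each other.
Cl > O: the two effects oppose for this pair; the down-group effect wins (99 vs 63 pm).
Se > Cl: both effects reinforce here, so Se is clearly the larger of the two.
I > Se: period and group pull opposite ways; the down-group shift dominates (133 vs 116 pm).
For reference (pm): O 63, Cl 99, Se 116, I 133.
The smallest atomic size among these belongs to O.

O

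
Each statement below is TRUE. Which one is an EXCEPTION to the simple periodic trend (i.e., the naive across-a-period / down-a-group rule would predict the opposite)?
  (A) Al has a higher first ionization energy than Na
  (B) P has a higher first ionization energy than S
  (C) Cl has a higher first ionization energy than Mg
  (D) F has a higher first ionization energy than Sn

The general trend: first ionization energy increases across a period and decreases down a group.
(A) Al (period 3, group 13) vs Na (period 3, group 1): the stated order agrees with the simple trend.
(B) P (period 3, group 15) vs S (period 3, group 16): the stated order contradicts the simple trend.
(C) Cl (period 3, group 17) vs Mg (period 3, group 2): the stated order agrees with the simple trend.
(D) F (period 2, group 17) vs Sn (period 5, group 14): the stated order agrees with the simple trend.
The exception is (B): S (3p⁴) ionizes more easily than half-filled P (3p³) because the paired 3p electron in S is pushed out by e⁻–e⁻ repulsion.

(B)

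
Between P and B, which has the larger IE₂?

B

The second ionization energy removes an electron from the +1 ion. For each element: P⁺ still has 4 valence electrons; B⁺ still has 2 valence electrons.
All are still removing valence electrons, so compare the +1 ions as you would atoms: IE_2 generally rises across a period (higher Z_eff) and falls down a group (larger shell), subject to the usual subshell exceptions.
Valence configurations: P⁺ [Ne]3s²3p², B⁺ [He]2s².
Approximate IE_2 values (kJ/mol): P 1907, B 2427.
Putting it together, IE_2: P < B.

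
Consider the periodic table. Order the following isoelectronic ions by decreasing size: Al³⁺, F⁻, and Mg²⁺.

All of these have 10 electrons, so size is governed by nuclear charge alone: the more protons, the stronger the pull on the same electron cloud, and the smaller the ion.
Nuclear charges: Al³⁺ (Z=13), Mg²⁺ (Z=12), F⁻ (Z=9).
Largest to smallest: F⁻ > Mg²⁺ > Al³⁺.

F⁻ > Mg²⁺ > Al³⁺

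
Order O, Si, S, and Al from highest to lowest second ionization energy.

O > S > Al > Si

Consider each +1 ion: O⁺ still has 5 valence electrons; Si⁺ still has 3 valence electrons; S⁺ still has 5 valence electrons; Al⁺ still has 2 valence electrons.
All are still removing valence electrons, so compare the +1 ions as you would atoms: IE_2 generally rises across a period (higher Z_eff) and falls down a group (larger shell), subject to the usual subshell exceptions.
Valence configurations: O⁺ [He]2s²2p³, Si⁺ [Ne]3s²3p¹, S⁺ [Ne]3s²3p³, Al⁺ [Ne]3s².
Si⁺ loses a lone 3p electron whereas Al⁺ must break into a filled 3s² pair, so IE_2(Al) > IE_2(Si) even though Si has the higher nuclear charge.
Tabulated IE_2 (kJ/mol): O 3388, Si 1577, S 2252, Al 1817.
Putting it together, IE_2: Si < Al < S < O.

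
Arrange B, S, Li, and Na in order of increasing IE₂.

S < B < Na < Li

IE_2 is the cost of taking one more electron from the +1 cation: B⁺ still has 2 valence electrons; S⁺ still has 5 valence electrons; Li⁺ is the bare [He] core; Na⁺ is the bare [Ne] core.
Pulling an electron out of a noble-gas core costs far more than removing a remaining valence electron, so Na and Li sit at the high end of IE_2.
Valence configurations: B⁺ [He]2s², S⁺ [Ne]3s²3p³.
Approximate IE_2 values (kJ/mol): B 2427, S 2252, Li 7298, Na 4562.
Hence IE_2: S < B < Na < Li.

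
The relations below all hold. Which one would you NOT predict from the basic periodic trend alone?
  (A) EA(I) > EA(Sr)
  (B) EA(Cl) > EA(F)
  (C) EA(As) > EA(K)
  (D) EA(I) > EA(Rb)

(B)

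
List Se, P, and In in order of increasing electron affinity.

In, P, Se

P is in period 3, group 15; Se is in period 4, group 16; In is in period 5, group 13.
Adding an electron releases more energy for atoms nearer the top right (short of the noble gases).
These span different periods and groups, so the two trends combine.
P > In: both effects reinforce here, so P is clearly the higher of the two.
Se > P: period and group pull opposite ways; the across-period shift dominates (195 vs 72 kJ/mol).
Tabulated electron affinity (kJ/mol): P 72, Se 195, In 29.
So from lowest to highest: In < P < Se.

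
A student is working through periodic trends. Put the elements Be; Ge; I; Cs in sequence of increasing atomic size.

Be is in period 2, group 2; Ge is in period 4, group 14; I is in period 5, group 17; Cs is in period 6, group 1.
Moving right in a period, electrons are added to the same shell under a stronger nuclear pull, so atoms get smaller; moving down, a new shell is opened and atoms get larger.
Here both period and group differ, so the two effects have to be weighed against each other.
Ge > Be: the two effects oppose for this pair; the down-group effect wins (121 vs 102 pm).
I > Ge: period and group pull opposite ways; the down-group shift dominates (133 vs 121 pm).
Cs > I: relative to I, both the across-period and down-group shifts push Cs's atomic radius up.
Tabulated atomic radius (pm): Be 102, Ge 121, I 133, Cs 232.
So from smallest to largest: Be < Ge < I < Cs.

Be < Ge < I < Cs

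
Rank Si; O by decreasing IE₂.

O > Si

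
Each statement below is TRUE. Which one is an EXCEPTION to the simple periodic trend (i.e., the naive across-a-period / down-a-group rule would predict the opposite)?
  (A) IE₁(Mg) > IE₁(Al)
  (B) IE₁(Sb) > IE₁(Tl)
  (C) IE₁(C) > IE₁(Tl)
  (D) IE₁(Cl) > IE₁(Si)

(A)

The general trend: first ionisation energy increases across a period and decreases down a group.
(A) Mg (period 3, group 2) vs Al (period 3, group 13): the stated order contradicts the simple trend.
(B) Sb (period 5, group 15) vs Tl (period 6, group 13): the stated order agrees with the simple trend.
(C) C (period 2, group 14) vs Tl (period 6, group 13): the stated order agrees with the simple trend.
(D) Cl (period 3, group 17) vs Si (period 3, group 14): the stated order agrees with the simple trend.
The exception is (A): Al's single 3p electron is easier to remove than one from Mg's filled 3s².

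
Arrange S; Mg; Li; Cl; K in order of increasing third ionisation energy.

The third ionization energy removes an electron from the +2 ion. For each element: S²⁺ still has 4 valence electrons; Mg²⁺ is the bare [Ne] core; Li²⁺ is already 1 electron into the core; Cl²⁺ still has 5 valence electrons; K²⁺ is already 1 electron into the core.
Breaking into a closed-shell core is much more expensive than removing a leftover valence electron — K, Mg and Li have the largest IE_3 here.
Valence configurations: S²⁺ [Ne]3s²3p², Cl²⁺ [Ne]3s²3p³.
Approximate IE_3 values (kJ/mol): S 3357, Mg 7733, Li 11815, Cl 3822, K 4420.
Putting it together, IE_3: S < Cl < K < Mg < Li.

S < Cl < K < Mg < Li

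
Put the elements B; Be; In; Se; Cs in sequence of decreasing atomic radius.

Be is in period 2, group 2; B is in period 2, group 13; Se is in period 4, group 16; In is in period 5, group 13; Cs is in period 6, group 1.
Moving right in a period, electrons are added to the same shell under a stronger nuclear pull, so atoms get smaller; moving down, a new shell is opened and atoms get larger.
Here both period and group differ, so the two effects have to be weighed against each other.
Be > B: Be lies to the left of B in period 2, so the across-period effect alone puts Be larger.
Se > Be: the two effects oppose for this pair; the down-group effect wins (116 vs 102 pm).
In > Se: relative to Se, both the across-period and down-group shifts push In's atomic radius up.
Cs > In: both effects reinforce here, so Cs is clearly the larger of the two.
For reference (pm): Be 102, B 85, Se 116, In 142, Cs 232.
So from largest to smallest: Cs > In > Se > Be > B.

Cs > In > Se > Be > B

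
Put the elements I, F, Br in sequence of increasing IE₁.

I < Br < F

F is in period 2, group 17; Br is in period 4, group 17; I is in period 5, group 17.
Removing the outermost electron gets harder across a period and easier down a group.
All are in group 17, so first ionization energy increases up the group.
So from lowest to highest: I < Br < F.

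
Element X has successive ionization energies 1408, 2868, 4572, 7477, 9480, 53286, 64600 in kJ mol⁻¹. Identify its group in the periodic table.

Group 15

Look for the largest jump between consecutive ionization energies: IE6/IE5 ≈ 5.6, far larger than any earlier ratio.
That jump marks the point where a core electron is being removed. So the atom has 5 valence electrons.
A main-group element with 5 valence electrons is in group 15.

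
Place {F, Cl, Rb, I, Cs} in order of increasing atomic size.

F is in period 2, group 17; Cl is in period 3, group 17; Rb is in period 5, group 1; I is in period 5, group 17; Cs is in period 6, group 1.
Radius decreases left→right (rising Z_eff, same n) and increases top→bottom (higher n).
Here both period and group differ, so the two effects have to be weighed against each other.
Cl > F: they share group 17; the group trend gives Cl the larger value.
I > Cl: they share group 17; the group trend gives I the larger value.
Rb > I: Rb lies to the left of I in period 5, so the across-period effect alone puts Rb larger.
Cs > Rb: Cs sits below Rb in group 1, so the down-group effect alone puts Cs larger.
For reference (pm): F 64, Cl 99, Rb 210, I 133, Cs 232.
So from smallest to largest: F < Cl < I < Rb < Cs.

F < Cl < I < Rb < Cs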